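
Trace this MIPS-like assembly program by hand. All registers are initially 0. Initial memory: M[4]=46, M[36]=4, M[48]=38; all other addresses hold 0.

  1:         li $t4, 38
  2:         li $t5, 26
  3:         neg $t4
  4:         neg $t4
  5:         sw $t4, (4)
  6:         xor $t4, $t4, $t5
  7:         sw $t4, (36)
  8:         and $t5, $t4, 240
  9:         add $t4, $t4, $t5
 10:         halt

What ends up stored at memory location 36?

60

li $t4, 38 → $t4=38
li $t5, 26 → $t5=26
neg $t4 → $t4=-(38)=-38
neg $t4 → $t4=-(-38)=38
sw $t4, (4) → M[4]=38
xor $t4, $t4, $t5 → $t4=38^26=60
sw $t4, (36) → M[36]=60
and $t5, $t4, 240 → $t5=60&240=48
add $t4, $t4, $t5 → $t4=60+48=108
halt.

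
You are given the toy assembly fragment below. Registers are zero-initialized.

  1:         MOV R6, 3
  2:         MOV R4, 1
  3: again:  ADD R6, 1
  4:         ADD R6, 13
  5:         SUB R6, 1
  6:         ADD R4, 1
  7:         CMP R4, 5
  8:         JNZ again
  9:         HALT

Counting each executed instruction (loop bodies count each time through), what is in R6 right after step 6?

R6=3
R4=1
R6=3+1=4
R6=4+13=17
R6=17-1=16
R4=1+1=2
After step 6: R6 = 16.

16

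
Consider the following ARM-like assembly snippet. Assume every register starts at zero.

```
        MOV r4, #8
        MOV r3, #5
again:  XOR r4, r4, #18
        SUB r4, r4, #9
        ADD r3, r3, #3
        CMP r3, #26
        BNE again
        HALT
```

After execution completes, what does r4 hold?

after MOV r4, #8: r4=8
after MOV r3, #5: r3=5
after XOR r4, r4, #18: r4=8^18=26
after SUB r4, r4, #9: r4=26-9=17
after ADD r3, r3, #3: r3=5+3=8
CMP r3, #26  (cmp 8,26)
BNE again: taken
after XOR r4, r4, #18: r4=17^18=3
after SUB r4, r4, #9: r4=3-9=-6
after ADD r3, r3, #3: r3=8+3=11
CMP r3, #26  (cmp 11,26)
BNE again: taken
after XOR r4, r4, #18: r4=(-6)^18=-24
after SUB r4, r4, #9: r4=(-24)-9=-33
after ADD r3, r3, #3: r3=11+3=14
CMP r3, #26  (cmp 14,26)
BNE again: taken
after XOR r4, r4, #18: r4=(-33)^18=-51
after SUB r4, r4, #9: r4=(-51)-9=-60
after ADD r3, r3, #3: r3=14+3=17
CMP r3, #26  (cmp 17,26)
BNE again: taken
after XOR r4, r4, #18: r4=(-60)^18=-42
after SUB r4, r4, #9: r4=(-42)-9=-51
after ADD r3, r3, #3: r3=17+3=20
CMP r3, #26  (cmp 20,26)
BNE again: taken
after XOR r4, r4, #18: r4=(-51)^18=-33
after SUB r4, r4, #9: r4=(-33)-9=-42
after ADD r3, r3, #3: r3=20+3=23
CMP r3, #26  (cmp 23,26)
BNE again: taken
after XOR r4, r4, #18: r4=(-42)^18=-60
after SUB r4, r4, #9: r4=(-60)-9=-69
after ADD r3, r3, #3: r3=23+3=26
CMP r3, #26  (cmp 26,26)
BNE again: not taken
halt.

-69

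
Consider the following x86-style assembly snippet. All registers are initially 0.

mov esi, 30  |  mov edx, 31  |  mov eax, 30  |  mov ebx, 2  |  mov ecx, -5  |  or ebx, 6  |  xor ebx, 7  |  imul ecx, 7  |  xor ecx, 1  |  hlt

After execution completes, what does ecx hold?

-36

mov esi, 30 → esi=30
mov edx, 31 → edx=31
mov eax, 30 → eax=30
mov ebx, 2 → ebx=2
mov ecx, -5 → ecx=-5
or ebx, 6 → ebx=2|6=6
xor ebx, 7 → ebx=6^7=1
imul ecx, 7 → ecx=(-5)*7=-35
xor ecx, 1 → ecx=(-35)^1=-36
halt.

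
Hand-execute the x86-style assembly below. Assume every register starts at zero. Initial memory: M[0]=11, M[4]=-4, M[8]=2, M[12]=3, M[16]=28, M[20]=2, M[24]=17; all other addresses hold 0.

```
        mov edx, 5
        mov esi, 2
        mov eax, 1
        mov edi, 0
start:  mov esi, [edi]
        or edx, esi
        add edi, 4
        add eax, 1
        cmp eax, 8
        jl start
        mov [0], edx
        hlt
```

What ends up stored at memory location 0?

-1

edx=5
esi=2
eax=1
edi=0
esi=M[0]=11
edx=5|11=15
edi=0+4=4
eax=1+1=2
cmp eax, 8  (cmp 2,8)
jl start: taken
esi=M[4]=-4
edx=15|(-4)=-1
edi=4+4=8
eax=2+1=3
cmp eax, 8  (cmp 3,8)
jl start: taken
esi=M[8]=2
edx=(-1)|2=-1
edi=8+4=12
eax=3+1=4
cmp eax, 8  (cmp 4,8)
jl start: taken
esi=M[12]=3
edx=(-1)|3=-1
edi=12+4=16
eax=4+1=5
cmp eax, 8  (cmp 5,8)
jl start: taken
esi=M[16]=28
edx=(-1)|28=-1
edi=16+4=20
eax=5+1=6
cmp eax, 8  (cmp 6,8)
jl start: taken
esi=M[20]=2
edx=(-1)|2=-1
edi=20+4=24
eax=6+1=7
cmp eax, 8  (cmp 7,8)
jl start: taken
esi=M[24]=17
edx=(-1)|17=-1
edi=24+4=28
eax=7+1=8
cmp eax, 8  (cmp 8,8)
jl start: not taken
mov [0], edx → M[0]=-1
halt.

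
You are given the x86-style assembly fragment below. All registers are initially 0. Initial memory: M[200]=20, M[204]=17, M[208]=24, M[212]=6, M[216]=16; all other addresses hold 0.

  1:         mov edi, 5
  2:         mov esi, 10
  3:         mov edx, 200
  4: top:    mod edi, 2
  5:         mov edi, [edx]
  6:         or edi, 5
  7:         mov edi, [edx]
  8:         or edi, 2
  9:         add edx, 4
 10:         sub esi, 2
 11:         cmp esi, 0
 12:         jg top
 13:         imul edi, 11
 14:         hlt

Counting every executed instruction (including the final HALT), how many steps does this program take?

50

after mov edi, 5: edi=5
after mov esi, 10: esi=10
after mov edx, 200: edx=200
after mod edi, 2: edi=5%2=1
after mov edi, [edx]: edi=M[200]=20
after or edi, 5: edi=20|5=21
after mov edi, [edx]: edi=M[200]=20
after or edi, 2: edi=20|2=22
after add edx, 4: edx=200+4=204
after sub esi, 2: esi=10-2=8
cmp esi, 0  (cmp 8,0)
jg top: taken
after mod edi, 2: edi=22%2=0
after mov edi, [edx]: edi=M[204]=17
after or edi, 5: edi=17|5=21
after mov edi, [edx]: edi=M[204]=17
after or edi, 2: edi=17|2=19
after add edx, 4: edx=204+4=208
after sub esi, 2: esi=8-2=6
cmp esi, 0  (cmp 6,0)
jg top: taken
after mod edi, 2: edi=19%2=1
after mov edi, [edx]: edi=M[208]=24
after or edi, 5: edi=24|5=29
after mov edi, [edx]: edi=M[208]=24
after or edi, 2: edi=24|2=26
after add edx, 4: edx=208+4=212
after sub esi, 2: esi=6-2=4
cmp esi, 0  (cmp 4,0)
jg top: taken
after mod edi, 2: edi=26%2=0
after mov edi, [edx]: edi=M[212]=6
after or edi, 5: edi=6|5=7
after mov edi, [edx]: edi=M[212]=6
after or edi, 2: edi=6|2=6
after add edx, 4: edx=212+4=216
after sub esi, 2: esi=4-2=2
cmp esi, 0  (cmp 2,0)
jg top: taken
after mod edi, 2: edi=6%2=0
after mov edi, [edx]: edi=M[216]=16
after or edi, 5: edi=16|5=21
after mov edi, [edx]: edi=M[216]=16
after or edi, 2: edi=16|2=18
after add edx, 4: edx=216+4=220
after sub esi, 2: esi=2-2=0
cmp esi, 0  (cmp 0,0)
jg top: not taken
after imul edi, 11: edi=18*11=198
halt.
Total executed instructions: 50.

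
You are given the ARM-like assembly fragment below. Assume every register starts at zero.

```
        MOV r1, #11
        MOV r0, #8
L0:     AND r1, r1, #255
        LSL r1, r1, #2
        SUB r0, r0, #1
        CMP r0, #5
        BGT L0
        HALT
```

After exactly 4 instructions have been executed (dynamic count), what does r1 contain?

MOV r1, #11 → r1=11
MOV r0, #8 → r0=8
AND r1, r1, #255 → r1=11&255=11
LSL r1, r1, #2 → r1=11<<2=44
After step 4: r1 = 44.

44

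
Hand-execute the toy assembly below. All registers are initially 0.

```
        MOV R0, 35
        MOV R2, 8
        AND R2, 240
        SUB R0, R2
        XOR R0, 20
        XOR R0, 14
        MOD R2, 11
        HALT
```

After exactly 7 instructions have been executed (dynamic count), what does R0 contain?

57

MOV R0, 35 → R0=35
MOV R2, 8 → R2=8
AND R2, 240 → R2=8&240=0
SUB R0, R2 → R0=35-0=35
XOR R0, 20 → R0=35^20=55
XOR R0, 14 → R0=55^14=57
MOD R2, 11 → R2=0%11=0
After step 7: R0 = 57.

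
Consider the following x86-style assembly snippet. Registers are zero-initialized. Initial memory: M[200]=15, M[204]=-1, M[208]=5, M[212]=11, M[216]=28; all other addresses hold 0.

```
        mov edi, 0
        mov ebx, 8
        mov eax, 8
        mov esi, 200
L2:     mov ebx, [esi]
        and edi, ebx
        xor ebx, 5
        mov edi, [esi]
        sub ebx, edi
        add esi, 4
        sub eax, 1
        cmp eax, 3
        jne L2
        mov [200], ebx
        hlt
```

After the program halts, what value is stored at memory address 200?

after mov edi, 0: edi=0
after mov ebx, 8: ebx=8
after mov eax, 8: eax=8
after mov esi, 200: esi=200
after mov ebx, [esi]: ebx=M[200]=15
after and edi, ebx: edi=0&15=0
after xor ebx, 5: ebx=15^5=10
after mov edi, [esi]: edi=M[200]=15
after sub ebx, edi: ebx=10-15=-5
after add esi, 4: esi=200+4=204
after sub eax, 1: eax=8-1=7
cmp eax, 3  (cmp 7,3)
jne L2: taken
after mov ebx, [esi]: ebx=M[204]=-1
after and edi, ebx: edi=15&(-1)=15
after xor ebx, 5: ebx=(-1)^5=-6
after mov edi, [esi]: edi=M[204]=-1
after sub ebx, edi: ebx=(-6)-(-1)=-5
after add esi, 4: esi=204+4=208
after sub eax, 1: eax=7-1=6
cmp eax, 3  (cmp 6,3)
jne L2: taken
after mov ebx, [esi]: ebx=M[208]=5
after and edi, ebx: edi=(-1)&5=5
after xor ebx, 5: ebx=5^5=0
after mov edi, [esi]: edi=M[208]=5
after sub ebx, edi: ebx=0-5=-5
after add esi, 4: esi=208+4=212
after sub eax, 1: eax=6-1=5
cmp eax, 3  (cmp 5,3)
jne L2: taken
after mov ebx, [esi]: ebx=M[212]=11
after and edi, ebx: edi=5&11=1
after xor ebx, 5: ebx=11^5=14
after mov edi, [esi]: edi=M[212]=11
after sub ebx, edi: ebx=14-11=3
after add esi, 4: esi=212+4=216
after sub eax, 1: eax=5-1=4
cmp eax, 3  (cmp 4,3)
jne L2: taken
after mov ebx, [esi]: ebx=M[216]=28
after and edi, ebx: edi=11&28=8
after xor ebx, 5: ebx=28^5=25
after mov edi, [esi]: edi=M[216]=28
after sub ebx, edi: ebx=25-28=-3
after add esi, 4: esi=216+4=220
after sub eax, 1: eax=4-1=3
cmp eax, 3  (cmp 3,3)
jne L2: not taken
mov [200], ebx → M[200]=-3
halt.

-3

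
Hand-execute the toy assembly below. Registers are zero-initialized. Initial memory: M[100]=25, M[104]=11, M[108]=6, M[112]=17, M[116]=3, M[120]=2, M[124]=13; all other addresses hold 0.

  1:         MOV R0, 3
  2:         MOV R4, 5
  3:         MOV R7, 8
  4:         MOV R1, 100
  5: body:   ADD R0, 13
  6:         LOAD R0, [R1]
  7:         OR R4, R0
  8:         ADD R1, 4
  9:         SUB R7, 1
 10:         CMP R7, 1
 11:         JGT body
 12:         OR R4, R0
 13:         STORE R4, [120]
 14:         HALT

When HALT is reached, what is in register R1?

after MOV R0, 3: R0=3
after MOV R4, 5: R4=5
after MOV R7, 8: R7=8
after MOV R1, 100: R1=100
after ADD R0, 13: R0=3+13=16
after LOAD R0, [R1]: R0=M[100]=25
after OR R4, R0: R4=5|25=29
after ADD R1, 4: R1=100+4=104
after SUB R7, 1: R7=8-1=7
CMP R7, 1  (cmp 7,1)
JGT body: taken
after ADD R0, 13: R0=25+13=38
after LOAD R0, [R1]: R0=M[104]=11
after OR R4, R0: R4=29|11=31
after ADD R1, 4: R1=104+4=108
after SUB R7, 1: R7=7-1=6
CMP R7, 1  (cmp 6,1)
JGT body: taken
after ADD R0, 13: R0=11+13=24
after LOAD R0, [R1]: R0=M[108]=6
after OR R4, R0: R4=31|6=31
after ADD R1, 4: R1=108+4=112
after SUB R7, 1: R7=6-1=5
CMP R7, 1  (cmp 5,1)
JGT body: taken
after ADD R0, 13: R0=6+13=19
after LOAD R0, [R1]: R0=M[112]=17
after OR R4, R0: R4=31|17=31
after ADD R1, 4: R1=112+4=116
after SUB R7, 1: R7=5-1=4
CMP R7, 1  (cmp 4,1)
JGT body: taken
after ADD R0, 13: R0=17+13=30
after LOAD R0, [R1]: R0=M[116]=3
after OR R4, R0: R4=31|3=31
after ADD R1, 4: R1=116+4=120
after SUB R7, 1: R7=4-1=3
CMP R7, 1  (cmp 3,1)
JGT body: taken
after ADD R0, 13: R0=3+13=16
after LOAD R0, [R1]: R0=M[120]=2
after OR R4, R0: R4=31|2=31
after ADD R1, 4: R1=120+4=124
after SUB R7, 1: R7=3-1=2
CMP R7, 1  (cmp 2,1)
JGT body: taken
after ADD R0, 13: R0=2+13=15
after LOAD R0, [R1]: R0=M[124]=13
after OR R4, R0: R4=31|13=31
after ADD R1, 4: R1=124+4=128
after SUB R7, 1: R7=2-1=1
CMP R7, 1  (cmp 1,1)
JGT body: not taken
after OR R4, R0: R4=31|13=31
STORE R4, [120] → M[120]=31
halt.

128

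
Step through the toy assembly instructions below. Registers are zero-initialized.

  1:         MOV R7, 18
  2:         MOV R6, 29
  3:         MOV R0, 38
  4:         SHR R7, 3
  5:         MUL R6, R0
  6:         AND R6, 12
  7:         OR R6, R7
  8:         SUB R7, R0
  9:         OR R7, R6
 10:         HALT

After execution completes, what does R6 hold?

after MOV R7, 18: R7=18
after MOV R6, 29: R6=29
after MOV R0, 38: R0=38
after SHR R7, 3: R7=18>>3=2
after MUL R6, R0: R6=29*38=1102
after AND R6, 12: R6=1102&12=12
after OR R6, R7: R6=12|2=14
after SUB R7, R0: R7=2-38=-36
after OR R7, R6: R7=(-36)|14=-34
halt.

14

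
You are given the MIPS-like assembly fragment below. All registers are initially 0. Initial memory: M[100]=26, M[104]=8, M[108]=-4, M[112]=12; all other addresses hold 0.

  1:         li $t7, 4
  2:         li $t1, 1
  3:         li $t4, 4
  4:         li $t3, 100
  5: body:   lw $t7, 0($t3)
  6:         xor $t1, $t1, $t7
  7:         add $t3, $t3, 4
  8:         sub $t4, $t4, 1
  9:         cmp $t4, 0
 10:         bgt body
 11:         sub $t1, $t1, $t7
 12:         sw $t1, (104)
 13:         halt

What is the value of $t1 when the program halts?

-41

li $t7, 4 → $t7=4
li $t1, 1 → $t1=1
li $t4, 4 → $t4=4
li $t3, 100 → $t3=100
lw $t7, 0($t3) → $t7=M[100]=26
xor $t1, $t1, $t7 → $t1=1^26=27
add $t3, $t3, 4 → $t3=100+4=104
sub $t4, $t4, 1 → $t4=4-1=3
cmp $t4, 0  (cmp 3,0)
bgt body: taken
lw $t7, 0($t3) → $t7=M[104]=8
xor $t1, $t1, $t7 → $t1=27^8=19
add $t3, $t3, 4 → $t3=104+4=108
sub $t4, $t4, 1 → $t4=3-1=2
cmp $t4, 0  (cmp 2,0)
bgt body: taken
lw $t7, 0($t3) → $t7=M[108]=-4
xor $t1, $t1, $t7 → $t1=19^(-4)=-17
add $t3, $t3, 4 → $t3=108+4=112
sub $t4, $t4, 1 → $t4=2-1=1
cmp $t4, 0  (cmp 1,0)
bgt body: taken
lw $t7, 0($t3) → $t7=M[112]=12
xor $t1, $t1, $t7 → $t1=(-17)^12=-29
add $t3, $t3, 4 → $t3=112+4=116
sub $t4, $t4, 1 → $t4=1-1=0
cmp $t4, 0  (cmp 0,0)
bgt body: not taken
sub $t1, $t1, $t7 → $t1=(-29)-12=-41
sw $t1, (104) → M[104]=-41
halt.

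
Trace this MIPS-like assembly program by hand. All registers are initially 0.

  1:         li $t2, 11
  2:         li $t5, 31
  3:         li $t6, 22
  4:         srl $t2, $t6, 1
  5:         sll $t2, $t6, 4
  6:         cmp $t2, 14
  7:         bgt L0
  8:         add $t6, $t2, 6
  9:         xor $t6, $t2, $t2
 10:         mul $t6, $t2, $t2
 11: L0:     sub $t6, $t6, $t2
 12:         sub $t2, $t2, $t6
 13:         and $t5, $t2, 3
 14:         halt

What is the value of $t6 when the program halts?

after li $t2, 11: $t2=11
after li $t5, 31: $t5=31
after li $t6, 22: $t6=22
after srl $t2, $t6, 1: $t2=22>>1=11
after sll $t2, $t6, 4: $t2=22<<4=352
cmp $t2, 14  (cmp 352,14)
bgt L0: taken
after sub $t6, $t6, $t2: $t6=22-352=-330
after sub $t2, $t2, $t6: $t2=352-(-330)=682
after and $t5, $t2, 3: $t5=682&3=2
halt.

-330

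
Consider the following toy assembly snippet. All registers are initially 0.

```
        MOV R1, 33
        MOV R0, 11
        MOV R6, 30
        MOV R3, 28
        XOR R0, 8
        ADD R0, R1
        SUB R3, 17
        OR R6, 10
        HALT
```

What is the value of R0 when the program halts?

R1=33
R0=11
R6=30
R3=28
R0=11^8=3
R0=3+33=36
R3=28-17=11
R6=30|10=30
halt.

36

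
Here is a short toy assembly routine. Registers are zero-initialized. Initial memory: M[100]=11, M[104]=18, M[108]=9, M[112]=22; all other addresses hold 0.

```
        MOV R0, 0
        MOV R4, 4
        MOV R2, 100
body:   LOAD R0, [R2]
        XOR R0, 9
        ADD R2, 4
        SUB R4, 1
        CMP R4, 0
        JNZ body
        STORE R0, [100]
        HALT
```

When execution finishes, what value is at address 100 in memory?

31

after MOV R0, 0: R0=0
after MOV R4, 4: R4=4
after MOV R2, 100: R2=100
after LOAD R0, [R2]: R0=M[100]=11
after XOR R0, 9: R0=11^9=2
after ADD R2, 4: R2=100+4=104
after SUB R4, 1: R4=4-1=3
CMP R4, 0  (cmp 3,0)
JNZ body: taken
after LOAD R0, [R2]: R0=M[104]=18
after XOR R0, 9: R0=18^9=27
after ADD R2, 4: R2=104+4=108
after SUB R4, 1: R4=3-1=2
CMP R4, 0  (cmp 2,0)
JNZ body: taken
after LOAD R0, [R2]: R0=M[108]=9
after XOR R0, 9: R0=9^9=0
after ADD R2, 4: R2=108+4=112
after SUB R4, 1: R4=2-1=1
CMP R4, 0  (cmp 1,0)
JNZ body: taken
after LOAD R0, [R2]: R0=M[112]=22
after XOR R0, 9: R0=22^9=31
after ADD R2, 4: R2=112+4=116
after SUB R4, 1: R4=1-1=0
CMP R4, 0  (cmp 0,0)
JNZ body: not taken
STORE R0, [100] → M[100]=31
halt.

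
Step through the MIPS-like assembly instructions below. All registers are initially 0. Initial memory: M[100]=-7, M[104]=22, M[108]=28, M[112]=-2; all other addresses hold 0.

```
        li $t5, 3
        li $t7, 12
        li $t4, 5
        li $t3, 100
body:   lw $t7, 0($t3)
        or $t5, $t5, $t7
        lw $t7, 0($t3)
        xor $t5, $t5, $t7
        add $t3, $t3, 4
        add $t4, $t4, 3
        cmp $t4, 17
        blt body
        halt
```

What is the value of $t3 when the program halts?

116

li $t5, 3 → $t5=3
li $t7, 12 → $t7=12
li $t4, 5 → $t4=5
li $t3, 100 → $t3=100
lw $t7, 0($t3) → $t7=M[100]=-7
or $t5, $t5, $t7 → $t5=3|(-7)=-5
lw $t7, 0($t3) → $t7=M[100]=-7
xor $t5, $t5, $t7 → $t5=(-5)^(-7)=2
add $t3, $t3, 4 → $t3=100+4=104
add $t4, $t4, 3 → $t4=5+3=8
cmp $t4, 17  (cmp 8,17)
blt body: taken
lw $t7, 0($t3) → $t7=M[104]=22
or $t5, $t5, $t7 → $t5=2|22=22
lw $t7, 0($t3) → $t7=M[104]=22
xor $t5, $t5, $t7 → $t5=22^22=0
add $t3, $t3, 4 → $t3=104+4=108
add $t4, $t4, 3 → $t4=8+3=11
cmp $t4, 17  (cmp 11,17)
blt body: taken
lw $t7, 0($t3) → $t7=M[108]=28
or $t5, $t5, $t7 → $t5=0|28=28
lw $t7, 0($t3) → $t7=M[108]=28
xor $t5, $t5, $t7 → $t5=28^28=0
add $t3, $t3, 4 → $t3=108+4=112
add $t4, $t4, 3 → $t4=11+3=14
cmp $t4, 17  (cmp 14,17)
blt body: taken
lw $t7, 0($t3) → $t7=M[112]=-2
or $t5, $t5, $t7 → $t5=0|(-2)=-2
lw $t7, 0($t3) → $t7=M[112]=-2
xor $t5, $t5, $t7 → $t5=(-2)^(-2)=0
add $t3, $t3, 4 → $t3=112+4=116
add $t4, $t4, 3 → $t4=14+3=17
cmp $t4, 17  (cmp 17,17)
blt body: not taken
halt.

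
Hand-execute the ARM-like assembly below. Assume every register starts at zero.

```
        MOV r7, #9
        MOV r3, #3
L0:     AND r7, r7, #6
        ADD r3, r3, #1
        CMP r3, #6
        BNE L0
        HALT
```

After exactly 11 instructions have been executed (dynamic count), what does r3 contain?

r7=9
r3=3
r7=9&6=0
r3=3+1=4
CMP r3, #6  (cmp 4,6)
BNE L0: taken
r7=0&6=0
r3=4+1=5
CMP r3, #6  (cmp 5,6)
BNE L0: taken
r7=0&6=0
After step 11: r3 = 5.

5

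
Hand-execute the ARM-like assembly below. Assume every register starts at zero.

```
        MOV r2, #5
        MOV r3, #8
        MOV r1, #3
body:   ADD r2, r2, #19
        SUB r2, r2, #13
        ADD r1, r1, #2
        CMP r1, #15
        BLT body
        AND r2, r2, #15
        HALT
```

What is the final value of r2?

after MOV r2, #5: r2=5
after MOV r3, #8: r3=8
after MOV r1, #3: r1=3
after ADD r2, r2, #19: r2=5+19=24
after SUB r2, r2, #13: r2=24-13=11
after ADD r1, r1, #2: r1=3+2=5
CMP r1, #15  (cmp 5,15)
BLT body: taken
after ADD r2, r2, #19: r2=11+19=30
after SUB r2, r2, #13: r2=30-13=17
after ADD r1, r1, #2: r1=5+2=7
CMP r1, #15  (cmp 7,15)
BLT body: taken
after ADD r2, r2, #19: r2=17+19=36
after SUB r2, r2, #13: r2=36-13=23
after ADD r1, r1, #2: r1=7+2=9
CMP r1, #15  (cmp 9,15)
BLT body: taken
after ADD r2, r2, #19: r2=23+19=42
after SUB r2, r2, #13: r2=42-13=29
after ADD r1, r1, #2: r1=9+2=11
CMP r1, #15  (cmp 11,15)
BLT body: taken
after ADD r2, r2, #19: r2=29+19=48
after SUB r2, r2, #13: r2=48-13=35
after ADD r1, r1, #2: r1=11+2=13
CMP r1, #15  (cmp 13,15)
BLT body: taken
after ADD r2, r2, #19: r2=35+19=54
after SUB r2, r2, #13: r2=54-13=41
after ADD r1, r1, #2: r1=13+2=15
CMP r1, #15  (cmp 15,15)
BLT body: not taken
after AND r2, r2, #15: r2=41&15=9
halt.

9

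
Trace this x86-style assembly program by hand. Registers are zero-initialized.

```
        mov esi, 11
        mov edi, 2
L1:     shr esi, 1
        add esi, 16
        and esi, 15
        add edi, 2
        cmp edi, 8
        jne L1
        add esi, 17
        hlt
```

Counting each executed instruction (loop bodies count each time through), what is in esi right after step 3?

esi=11
edi=2
esi=11>>1=5
After step 3: esi = 5.

5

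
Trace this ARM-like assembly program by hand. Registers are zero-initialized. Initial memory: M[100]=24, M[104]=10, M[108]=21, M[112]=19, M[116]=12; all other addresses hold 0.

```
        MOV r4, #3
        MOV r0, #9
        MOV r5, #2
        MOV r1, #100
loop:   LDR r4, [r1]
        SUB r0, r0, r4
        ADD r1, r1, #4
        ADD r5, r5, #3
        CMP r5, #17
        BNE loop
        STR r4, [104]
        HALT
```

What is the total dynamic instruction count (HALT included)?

36

r4=3
r0=9
r5=2
r1=100
r4=M[100]=24
r0=9-24=-15
r1=100+4=104
r5=2+3=5
CMP r5, #17  (cmp 5,17)
BNE loop: taken
r4=M[104]=10
r0=(-15)-10=-25
r1=104+4=108
r5=5+3=8
CMP r5, #17  (cmp 8,17)
BNE loop: taken
r4=M[108]=21
r0=(-25)-21=-46
r1=108+4=112
r5=8+3=11
CMP r5, #17  (cmp 11,17)
BNE loop: taken
r4=M[112]=19
r0=(-46)-19=-65
r1=112+4=116
r5=11+3=14
CMP r5, #17  (cmp 14,17)
BNE loop: taken
r4=M[116]=12
r0=(-65)-12=-77
r1=116+4=120
r5=14+3=17
CMP r5, #17  (cmp 17,17)
BNE loop: not taken
STR r4, [104] → M[104]=12
halt.
Total executed instructions: 36.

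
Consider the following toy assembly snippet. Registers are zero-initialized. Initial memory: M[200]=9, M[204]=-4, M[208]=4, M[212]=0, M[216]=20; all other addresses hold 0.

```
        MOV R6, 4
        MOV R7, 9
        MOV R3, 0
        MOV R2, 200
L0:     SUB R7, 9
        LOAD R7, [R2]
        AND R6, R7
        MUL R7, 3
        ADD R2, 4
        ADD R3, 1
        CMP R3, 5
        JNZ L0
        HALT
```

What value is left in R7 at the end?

MOV R6, 4 → R6=4
MOV R7, 9 → R7=9
MOV R3, 0 → R3=0
MOV R2, 200 → R2=200
SUB R7, 9 → R7=9-9=0
LOAD R7, [R2] → R7=M[200]=9
AND R6, R7 → R6=4&9=0
MUL R7, 3 → R7=9*3=27
ADD R2, 4 → R2=200+4=204
ADD R3, 1 → R3=0+1=1
CMP R3, 5  (cmp 1,5)
JNZ L0: taken
SUB R7, 9 → R7=27-9=18
LOAD R7, [R2] → R7=M[204]=-4
AND R6, R7 → R6=0&(-4)=0
MUL R7, 3 → R7=(-4)*3=-12
ADD R2, 4 → R2=204+4=208
ADD R3, 1 → R3=1+1=2
CMP R3, 5  (cmp 2,5)
JNZ L0: taken
SUB R7, 9 → R7=(-12)-9=-21
LOAD R7, [R2] → R7=M[208]=4
AND R6, R7 → R6=0&4=0
MUL R7, 3 → R7=4*3=12
ADD R2, 4 → R2=208+4=212
ADD R3, 1 → R3=2+1=3
CMP R3, 5  (cmp 3,5)
JNZ L0: taken
SUB R7, 9 → R7=12-9=3
LOAD R7, [R2] → R7=M[212]=0
AND R6, R7 → R6=0&0=0
MUL R7, 3 → R7=0*3=0
ADD R2, 4 → R2=212+4=216
ADD R3, 1 → R3=3+1=4
CMP R3, 5  (cmp 4,5)
JNZ L0: taken
SUB R7, 9 → R7=0-9=-9
LOAD R7, [R2] → R7=M[216]=20
AND R6, R7 → R6=0&20=0
MUL R7, 3 → R7=20*3=60
ADD R2, 4 → R2=216+4=220
ADD R3, 1 → R3=4+1=5
CMP R3, 5  (cmp 5,5)
JNZ L0: not taken
halt.

60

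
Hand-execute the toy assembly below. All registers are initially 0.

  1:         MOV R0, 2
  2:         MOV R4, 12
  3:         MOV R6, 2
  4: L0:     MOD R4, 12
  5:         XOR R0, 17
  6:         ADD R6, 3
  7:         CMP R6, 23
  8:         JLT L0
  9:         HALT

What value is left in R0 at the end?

19

after MOV R0, 2: R0=2
after MOV R4, 12: R4=12
after MOV R6, 2: R6=2
after MOD R4, 12: R4=12%12=0
after XOR R0, 17: R0=2^17=19
after ADD R6, 3: R6=2+3=5
CMP R6, 23  (cmp 5,23)
JLT L0: taken
after MOD R4, 12: R4=0%12=0
after XOR R0, 17: R0=19^17=2
after ADD R6, 3: R6=5+3=8
CMP R6, 23  (cmp 8,23)
JLT L0: taken
after MOD R4, 12: R4=0%12=0
after XOR R0, 17: R0=2^17=19
after ADD R6, 3: R6=8+3=11
CMP R6, 23  (cmp 11,23)
JLT L0: taken
after MOD R4, 12: R4=0%12=0
after XOR R0, 17: R0=19^17=2
after ADD R6, 3: R6=11+3=14
CMP R6, 23  (cmp 14,23)
JLT L0: taken
after MOD R4, 12: R4=0%12=0
after XOR R0, 17: R0=2^17=19
after ADD R6, 3: R6=14+3=17
CMP R6, 23  (cmp 17,23)
JLT L0: taken
after MOD R4, 12: R4=0%12=0
after XOR R0, 17: R0=19^17=2
after ADD R6, 3: R6=17+3=20
CMP R6, 23  (cmp 20,23)
JLT L0: taken
after MOD R4, 12: R4=0%12=0
after XOR R0, 17: R0=2^17=19
after ADD R6, 3: R6=20+3=23
CMP R6, 23  (cmp 23,23)
JLT L0: not taken
halt.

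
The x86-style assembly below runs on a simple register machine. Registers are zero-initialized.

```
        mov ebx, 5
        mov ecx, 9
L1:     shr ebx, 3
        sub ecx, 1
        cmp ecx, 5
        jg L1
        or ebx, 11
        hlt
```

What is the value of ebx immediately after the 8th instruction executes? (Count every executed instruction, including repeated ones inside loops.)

0

after mov ebx, 5: ebx=5
after mov ecx, 9: ecx=9
after shr ebx, 3: ebx=5>>3=0
after sub ecx, 1: ecx=9-1=8
cmp ecx, 5  (cmp 8,5)
jg L1: taken
after shr ebx, 3: ebx=0>>3=0
after sub ecx, 1: ecx=8-1=7
After step 8: ebx = 0.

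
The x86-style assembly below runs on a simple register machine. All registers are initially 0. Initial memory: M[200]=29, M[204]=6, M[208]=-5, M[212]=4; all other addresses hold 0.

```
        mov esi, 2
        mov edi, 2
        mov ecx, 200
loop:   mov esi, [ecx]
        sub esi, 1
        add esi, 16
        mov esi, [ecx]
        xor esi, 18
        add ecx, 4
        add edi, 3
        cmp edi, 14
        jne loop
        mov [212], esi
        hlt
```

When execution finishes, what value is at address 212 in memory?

22

esi=2
edi=2
ecx=200
esi=M[200]=29
esi=29-1=28
esi=28+16=44
esi=M[200]=29
esi=29^18=15
ecx=200+4=204
edi=2+3=5
cmp edi, 14  (cmp 5,14)
jne loop: taken
esi=M[204]=6
esi=6-1=5
esi=5+16=21
esi=M[204]=6
esi=6^18=20
ecx=204+4=208
edi=5+3=8
cmp edi, 14  (cmp 8,14)
jne loop: taken
esi=M[208]=-5
esi=(-5)-1=-6
esi=(-6)+16=10
esi=M[208]=-5
esi=(-5)^18=-23
ecx=208+4=212
edi=8+3=11
cmp edi, 14  (cmp 11,14)
jne loop: taken
esi=M[212]=4
esi=4-1=3
esi=3+16=19
esi=M[212]=4
esi=4^18=22
ecx=212+4=216
edi=11+3=14
cmp edi, 14  (cmp 14,14)
jne loop: not taken
mov [212], esi → M[212]=22
halt.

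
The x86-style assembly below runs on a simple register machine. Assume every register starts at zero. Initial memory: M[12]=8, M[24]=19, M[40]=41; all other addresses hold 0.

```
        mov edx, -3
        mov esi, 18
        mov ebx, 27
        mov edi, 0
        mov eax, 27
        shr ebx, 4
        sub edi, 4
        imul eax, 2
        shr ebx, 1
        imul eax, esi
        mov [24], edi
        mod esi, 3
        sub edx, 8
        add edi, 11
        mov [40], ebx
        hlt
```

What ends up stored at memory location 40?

mov edx, -3 → edx=-3
mov esi, 18 → esi=18
mov ebx, 27 → ebx=27
mov edi, 0 → edi=0
mov eax, 27 → eax=27
shr ebx, 4 → ebx=27>>4=1
sub edi, 4 → edi=0-4=-4
imul eax, 2 → eax=27*2=54
shr ebx, 1 → ebx=1>>1=0
imul eax, esi → eax=54*18=972
mov [24], edi → M[24]=-4
mod esi, 3 → esi=18%3=0
sub edx, 8 → edx=(-3)-8=-11
add edi, 11 → edi=(-4)+11=7
mov [40], ebx → M[40]=0
halt.

0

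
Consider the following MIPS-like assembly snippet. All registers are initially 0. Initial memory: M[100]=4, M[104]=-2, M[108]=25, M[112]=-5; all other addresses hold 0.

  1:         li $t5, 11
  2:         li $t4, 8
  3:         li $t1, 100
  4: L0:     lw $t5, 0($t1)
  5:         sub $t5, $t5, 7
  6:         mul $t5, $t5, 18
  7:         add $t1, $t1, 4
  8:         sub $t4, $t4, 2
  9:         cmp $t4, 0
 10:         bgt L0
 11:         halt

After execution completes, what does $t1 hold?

116

li $t5, 11 → $t5=11
li $t4, 8 → $t4=8
li $t1, 100 → $t1=100
lw $t5, 0($t1) → $t5=M[100]=4
sub $t5, $t5, 7 → $t5=4-7=-3
mul $t5, $t5, 18 → $t5=(-3)*18=-54
add $t1, $t1, 4 → $t1=100+4=104
sub $t4, $t4, 2 → $t4=8-2=6
cmp $t4, 0  (cmp 6,0)
bgt L0: taken
lw $t5, 0($t1) → $t5=M[104]=-2
sub $t5, $t5, 7 → $t5=(-2)-7=-9
mul $t5, $t5, 18 → $t5=(-9)*18=-162
add $t1, $t1, 4 → $t1=104+4=108
sub $t4, $t4, 2 → $t4=6-2=4
cmp $t4, 0  (cmp 4,0)
bgt L0: taken
lw $t5, 0($t1) → $t5=M[108]=25
sub $t5, $t5, 7 → $t5=25-7=18
mul $t5, $t5, 18 → $t5=18*18=324
add $t1, $t1, 4 → $t1=108+4=112
sub $t4, $t4, 2 → $t4=4-2=2
cmp $t4, 0  (cmp 2,0)
bgt L0: taken
lw $t5, 0($t1) → $t5=M[112]=-5
sub $t5, $t5, 7 → $t5=(-5)-7=-12
mul $t5, $t5, 18 → $t5=(-12)*18=-216
add $t1, $t1, 4 → $t1=112+4=116
sub $t4, $t4, 2 → $t4=2-2=0
cmp $t4, 0  (cmp 0,0)
bgt L0: not taken
halt.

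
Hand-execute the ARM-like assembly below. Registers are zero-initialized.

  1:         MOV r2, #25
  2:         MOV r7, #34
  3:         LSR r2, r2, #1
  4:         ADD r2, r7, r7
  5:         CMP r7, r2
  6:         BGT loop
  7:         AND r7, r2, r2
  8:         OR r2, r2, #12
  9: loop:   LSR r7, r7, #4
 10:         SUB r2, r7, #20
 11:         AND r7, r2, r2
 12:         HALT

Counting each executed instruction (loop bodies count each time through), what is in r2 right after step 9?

after MOV r2, #25: r2=25
after MOV r7, #34: r7=34
after LSR r2, r2, #1: r2=25>>1=12
after ADD r2, r7, r7: r2=34+34=68
CMP r7, r2  (cmp 34,68)
BGT loop: not taken
after AND r7, r2, r2: r7=68&68=68
after OR r2, r2, #12: r2=68|12=76
after LSR r7, r7, #4: r7=68>>4=4
After step 9: r2 = 76.

76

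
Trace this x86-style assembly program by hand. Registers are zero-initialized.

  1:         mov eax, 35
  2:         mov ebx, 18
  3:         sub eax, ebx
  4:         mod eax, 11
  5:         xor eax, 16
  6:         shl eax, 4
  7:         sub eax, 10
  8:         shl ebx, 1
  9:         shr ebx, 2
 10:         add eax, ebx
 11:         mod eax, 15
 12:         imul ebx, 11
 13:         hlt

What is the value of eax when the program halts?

6

mov eax, 35 → eax=35
mov ebx, 18 → ebx=18
sub eax, ebx → eax=35-18=17
mod eax, 11 → eax=17%11=6
xor eax, 16 → eax=6^16=22
shl eax, 4 → eax=22<<4=352
sub eax, 10 → eax=352-10=342
shl ebx, 1 → ebx=18<<1=36
shr ebx, 2 → ebx=36>>2=9
add eax, ebx → eax=342+9=351
mod eax, 15 → eax=351%15=6
imul ebx, 11 → ebx=9*11=99
halt.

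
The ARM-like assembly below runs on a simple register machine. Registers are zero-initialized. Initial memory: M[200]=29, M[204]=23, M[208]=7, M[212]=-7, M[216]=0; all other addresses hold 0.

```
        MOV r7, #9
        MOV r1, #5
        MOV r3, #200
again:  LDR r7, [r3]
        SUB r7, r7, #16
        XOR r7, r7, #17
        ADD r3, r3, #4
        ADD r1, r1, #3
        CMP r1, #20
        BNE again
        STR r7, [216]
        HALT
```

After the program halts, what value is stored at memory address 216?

-31

MOV r7, #9 → r7=9
MOV r1, #5 → r1=5
MOV r3, #200 → r3=200
LDR r7, [r3] → r7=M[200]=29
SUB r7, r7, #16 → r7=29-16=13
XOR r7, r7, #17 → r7=13^17=28
ADD r3, r3, #4 → r3=200+4=204
ADD r1, r1, #3 → r1=5+3=8
CMP r1, #20  (cmp 8,20)
BNE again: taken
LDR r7, [r3] → r7=M[204]=23
SUB r7, r7, #16 → r7=23-16=7
XOR r7, r7, #17 → r7=7^17=22
ADD r3, r3, #4 → r3=204+4=208
ADD r1, r1, #3 → r1=8+3=11
CMP r1, #20  (cmp 11,20)
BNE again: taken
LDR r7, [r3] → r7=M[208]=7
SUB r7, r7, #16 → r7=7-16=-9
XOR r7, r7, #17 → r7=(-9)^17=-26
ADD r3, r3, #4 → r3=208+4=212
ADD r1, r1, #3 → r1=11+3=14
CMP r1, #20  (cmp 14,20)
BNE again: taken
LDR r7, [r3] → r7=M[212]=-7
SUB r7, r7, #16 → r7=(-7)-16=-23
XOR r7, r7, #17 → r7=(-23)^17=-8
ADD r3, r3, #4 → r3=212+4=216
ADD r1, r1, #3 → r1=14+3=17
CMP r1, #20  (cmp 17,20)
BNE again: taken
LDR r7, [r3] → r7=M[216]=0
SUB r7, r7, #16 → r7=0-16=-16
XOR r7, r7, #17 → r7=(-16)^17=-31
ADD r3, r3, #4 → r3=216+4=220
ADD r1, r1, #3 → r1=17+3=20
CMP r1, #20  (cmp 20,20)
BNE again: not taken
STR r7, [216] → M[216]=-31
halt.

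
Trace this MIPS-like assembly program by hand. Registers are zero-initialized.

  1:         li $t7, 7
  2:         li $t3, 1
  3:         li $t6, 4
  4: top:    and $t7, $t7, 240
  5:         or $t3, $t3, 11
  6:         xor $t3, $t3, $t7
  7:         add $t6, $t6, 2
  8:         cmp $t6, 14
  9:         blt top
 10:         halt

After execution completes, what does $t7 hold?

after li $t7, 7: $t7=7
after li $t3, 1: $t3=1
after li $t6, 4: $t6=4
after and $t7, $t7, 240: $t7=7&240=0
after or $t3, $t3, 11: $t3=1|11=11
after xor $t3, $t3, $t7: $t3=11^0=11
after add $t6, $t6, 2: $t6=4+2=6
cmp $t6, 14  (cmp 6,14)
blt top: taken
after and $t7, $t7, 240: $t7=0&240=0
after or $t3, $t3, 11: $t3=11|11=11
after xor $t3, $t3, $t7: $t3=11^0=11
after add $t6, $t6, 2: $t6=6+2=8
cmp $t6, 14  (cmp 8,14)
blt top: taken
after and $t7, $t7, 240: $t7=0&240=0
after or $t3, $t3, 11: $t3=11|11=11
after xor $t3, $t3, $t7: $t3=11^0=11
after add $t6, $t6, 2: $t6=8+2=10
cmp $t6, 14  (cmp 10,14)
blt top: taken
after and $t7, $t7, 240: $t7=0&240=0
after or $t3, $t3, 11: $t3=11|11=11
after xor $t3, $t3, $t7: $t3=11^0=11
after add $t6, $t6, 2: $t6=10+2=12
cmp $t6, 14  (cmp 12,14)
blt top: taken
after and $t7, $t7, 240: $t7=0&240=0
after or $t3, $t3, 11: $t3=11|11=11
after xor $t3, $t3, $t7: $t3=11^0=11
after add $t6, $t6, 2: $t6=12+2=14
cmp $t6, 14  (cmp 14,14)
blt top: not taken
halt.

0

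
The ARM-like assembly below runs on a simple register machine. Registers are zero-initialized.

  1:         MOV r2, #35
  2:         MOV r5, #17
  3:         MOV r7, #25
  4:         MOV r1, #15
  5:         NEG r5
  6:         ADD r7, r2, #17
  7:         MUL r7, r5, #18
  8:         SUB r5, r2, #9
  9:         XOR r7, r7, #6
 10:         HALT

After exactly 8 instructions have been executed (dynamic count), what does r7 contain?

MOV r2, #35 → r2=35
MOV r5, #17 → r5=17
MOV r7, #25 → r7=25
MOV r1, #15 → r1=15
NEG r5 → r5=-(17)=-17
ADD r7, r2, #17 → r7=35+17=52
MUL r7, r5, #18 → r7=(-17)*18=-306
SUB r5, r2, #9 → r5=35-9=26
After step 8: r7 = -306.

-306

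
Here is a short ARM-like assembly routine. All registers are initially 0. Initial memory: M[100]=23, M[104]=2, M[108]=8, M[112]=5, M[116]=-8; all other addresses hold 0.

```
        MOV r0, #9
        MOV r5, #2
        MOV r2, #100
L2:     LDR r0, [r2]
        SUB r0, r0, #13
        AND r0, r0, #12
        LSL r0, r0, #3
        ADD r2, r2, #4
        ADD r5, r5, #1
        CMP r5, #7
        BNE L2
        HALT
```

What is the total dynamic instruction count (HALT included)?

MOV r0, #9 → r0=9
MOV r5, #2 → r5=2
MOV r2, #100 → r2=100
LDR r0, [r2] → r0=M[100]=23
SUB r0, r0, #13 → r0=23-13=10
AND r0, r0, #12 → r0=10&12=8
LSL r0, r0, #3 → r0=8<<3=64
ADD r2, r2, #4 → r2=100+4=104
ADD r5, r5, #1 → r5=2+1=3
CMP r5, #7  (cmp 3,7)
BNE L2: taken
LDR r0, [r2] → r0=M[104]=2
SUB r0, r0, #13 → r0=2-13=-11
AND r0, r0, #12 → r0=(-11)&12=4
LSL r0, r0, #3 → r0=4<<3=32
ADD r2, r2, #4 → r2=104+4=108
ADD r5, r5, #1 → r5=3+1=4
CMP r5, #7  (cmp 4,7)
BNE L2: taken
LDR r0, [r2] → r0=M[108]=8
SUB r0, r0, #13 → r0=8-13=-5
AND r0, r0, #12 → r0=(-5)&12=8
LSL r0, r0, #3 → r0=8<<3=64
ADD r2, r2, #4 → r2=108+4=112
ADD r5, r5, #1 → r5=4+1=5
CMP r5, #7  (cmp 5,7)
BNE L2: taken
LDR r0, [r2] → r0=M[112]=5
SUB r0, r0, #13 → r0=5-13=-8
AND r0, r0, #12 → r0=(-8)&12=8
LSL r0, r0, #3 → r0=8<<3=64
ADD r2, r2, #4 → r2=112+4=116
ADD r5, r5, #1 → r5=5+1=6
CMP r5, #7  (cmp 6,7)
BNE L2: taken
LDR r0, [r2] → r0=M[116]=-8
SUB r0, r0, #13 → r0=(-8)-13=-21
AND r0, r0, #12 → r0=(-21)&12=8
LSL r0, r0, #3 → r0=8<<3=64
ADD r2, r2, #4 → r2=116+4=120
ADD r5, r5, #1 → r5=6+1=7
CMP r5, #7  (cmp 7,7)
BNE L2: not taken
halt.
Total executed instructions: 44.

44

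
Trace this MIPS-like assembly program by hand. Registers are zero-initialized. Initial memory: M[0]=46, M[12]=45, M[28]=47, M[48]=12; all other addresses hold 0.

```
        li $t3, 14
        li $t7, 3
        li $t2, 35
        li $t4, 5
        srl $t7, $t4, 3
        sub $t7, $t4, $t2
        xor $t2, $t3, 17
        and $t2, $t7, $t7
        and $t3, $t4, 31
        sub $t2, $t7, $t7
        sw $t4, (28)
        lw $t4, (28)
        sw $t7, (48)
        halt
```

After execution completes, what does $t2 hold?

$t3=14
$t7=3
$t2=35
$t4=5
$t7=5>>3=0
$t7=5-35=-30
$t2=14^17=31
$t2=(-30)&(-30)=-30
$t3=5&31=5
$t2=(-30)-(-30)=0
sw $t4, (28) → M[28]=5
$t4=M[28]=5
sw $t7, (48) → M[48]=-30
halt.

0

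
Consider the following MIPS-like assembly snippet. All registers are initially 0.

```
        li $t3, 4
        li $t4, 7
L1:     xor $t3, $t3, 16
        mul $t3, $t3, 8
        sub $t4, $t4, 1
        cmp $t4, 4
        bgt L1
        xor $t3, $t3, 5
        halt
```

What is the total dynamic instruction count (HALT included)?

19

$t3=4
$t4=7
$t3=4^16=20
$t3=20*8=160
$t4=7-1=6
cmp $t4, 4  (cmp 6,4)
bgt L1: taken
$t3=160^16=176
$t3=176*8=1408
$t4=6-1=5
cmp $t4, 4  (cmp 5,4)
bgt L1: taken
$t3=1408^16=1424
$t3=1424*8=11392
$t4=5-1=4
cmp $t4, 4  (cmp 4,4)
bgt L1: not taken
$t3=11392^5=11397
halt.
Total executed instructions: 19.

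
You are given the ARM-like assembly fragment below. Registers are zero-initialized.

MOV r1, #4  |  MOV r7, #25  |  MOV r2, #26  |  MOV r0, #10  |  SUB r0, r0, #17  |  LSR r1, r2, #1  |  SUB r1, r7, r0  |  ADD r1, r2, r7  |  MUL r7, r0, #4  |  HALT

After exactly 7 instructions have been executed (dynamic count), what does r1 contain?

MOV r1, #4 → r1=4
MOV r7, #25 → r7=25
MOV r2, #26 → r2=26
MOV r0, #10 → r0=10
SUB r0, r0, #17 → r0=10-17=-7
LSR r1, r2, #1 → r1=26>>1=13
SUB r1, r7, r0 → r1=25-(-7)=32
After step 7: r1 = 32.

32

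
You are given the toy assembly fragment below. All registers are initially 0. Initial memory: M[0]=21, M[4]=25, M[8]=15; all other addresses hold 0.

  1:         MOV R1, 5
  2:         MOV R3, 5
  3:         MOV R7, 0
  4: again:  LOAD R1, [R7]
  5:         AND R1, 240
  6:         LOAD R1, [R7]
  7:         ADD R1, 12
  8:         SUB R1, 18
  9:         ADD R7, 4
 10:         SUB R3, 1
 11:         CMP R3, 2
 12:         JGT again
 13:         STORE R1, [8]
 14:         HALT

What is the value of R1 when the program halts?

9

MOV R1, 5 → R1=5
MOV R3, 5 → R3=5
MOV R7, 0 → R7=0
LOAD R1, [R7] → R1=M[0]=21
AND R1, 240 → R1=21&240=16
LOAD R1, [R7] → R1=M[0]=21
ADD R1, 12 → R1=21+12=33
SUB R1, 18 → R1=33-18=15
ADD R7, 4 → R7=0+4=4
SUB R3, 1 → R3=5-1=4
CMP R3, 2  (cmp 4,2)
JGT again: taken
LOAD R1, [R7] → R1=M[4]=25
AND R1, 240 → R1=25&240=16
LOAD R1, [R7] → R1=M[4]=25
ADD R1, 12 → R1=25+12=37
SUB R1, 18 → R1=37-18=19
ADD R7, 4 → R7=4+4=8
SUB R3, 1 → R3=4-1=3
CMP R3, 2  (cmp 3,2)
JGT again: taken
LOAD R1, [R7] → R1=M[8]=15
AND R1, 240 → R1=15&240=0
LOAD R1, [R7] → R1=M[8]=15
ADD R1, 12 → R1=15+12=27
SUB R1, 18 → R1=27-18=9
ADD R7, 4 → R7=8+4=12
SUB R3, 1 → R3=3-1=2
CMP R3, 2  (cmp 2,2)
JGT again: not taken
STORE R1, [8] → M[8]=9
halt.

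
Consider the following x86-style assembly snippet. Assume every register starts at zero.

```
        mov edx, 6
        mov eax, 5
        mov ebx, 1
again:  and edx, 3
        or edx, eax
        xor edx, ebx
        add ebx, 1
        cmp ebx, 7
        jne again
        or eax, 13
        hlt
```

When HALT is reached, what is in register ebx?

7

mov edx, 6 → edx=6
mov eax, 5 → eax=5
mov ebx, 1 → ebx=1
and edx, 3 → edx=6&3=2
or edx, eax → edx=2|5=7
xor edx, ebx → edx=7^1=6
add ebx, 1 → ebx=1+1=2
cmp ebx, 7  (cmp 2,7)
jne again: taken
and edx, 3 → edx=6&3=2
or edx, eax → edx=2|5=7
xor edx, ebx → edx=7^2=5
add ebx, 1 → ebx=2+1=3
cmp ebx, 7  (cmp 3,7)
jne again: taken
and edx, 3 → edx=5&3=1
or edx, eax → edx=1|5=5
xor edx, ebx → edx=5^3=6
add ebx, 1 → ebx=3+1=4
cmp ebx, 7  (cmp 4,7)
jne again: taken
and edx, 3 → edx=6&3=2
or edx, eax → edx=2|5=7
xor edx, ebx → edx=7^4=3
add ebx, 1 → ebx=4+1=5
cmp ebx, 7  (cmp 5,7)
jne again: taken
and edx, 3 → edx=3&3=3
or edx, eax → edx=3|5=7
xor edx, ebx → edx=7^5=2
add ebx, 1 → ebx=5+1=6
cmp ebx, 7  (cmp 6,7)
jne again: taken
and edx, 3 → edx=2&3=2
or edx, eax → edx=2|5=7
xor edx, ebx → edx=7^6=1
add ebx, 1 → ebx=6+1=7
cmp ebx, 7  (cmp 7,7)
jne again: not taken
or eax, 13 → eax=5|13=13
halt.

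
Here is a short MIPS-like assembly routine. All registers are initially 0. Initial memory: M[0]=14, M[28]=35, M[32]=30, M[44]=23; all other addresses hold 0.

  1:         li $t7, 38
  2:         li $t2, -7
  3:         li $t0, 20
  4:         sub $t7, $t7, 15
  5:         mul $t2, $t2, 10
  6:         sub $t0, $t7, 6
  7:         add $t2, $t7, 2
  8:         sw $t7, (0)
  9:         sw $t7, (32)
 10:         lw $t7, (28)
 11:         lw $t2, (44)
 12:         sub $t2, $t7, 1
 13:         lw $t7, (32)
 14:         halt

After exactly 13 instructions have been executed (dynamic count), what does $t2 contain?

34

$t7=38
$t2=-7
$t0=20
$t7=38-15=23
$t2=(-7)*10=-70
$t0=23-6=17
$t2=23+2=25
sw $t7, (0) → M[0]=23
sw $t7, (32) → M[32]=23
$t7=M[28]=35
$t2=M[44]=23
$t2=35-1=34
$t7=M[32]=23
After step 13: $t2 = 34.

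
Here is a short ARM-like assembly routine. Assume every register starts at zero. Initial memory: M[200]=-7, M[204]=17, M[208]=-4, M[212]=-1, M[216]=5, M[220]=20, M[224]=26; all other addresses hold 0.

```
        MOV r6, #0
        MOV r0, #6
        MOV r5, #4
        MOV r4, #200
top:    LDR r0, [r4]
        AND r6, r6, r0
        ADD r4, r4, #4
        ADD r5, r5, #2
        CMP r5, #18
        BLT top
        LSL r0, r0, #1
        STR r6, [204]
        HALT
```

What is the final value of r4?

228

after MOV r6, #0: r6=0
after MOV r0, #6: r0=6
after MOV r5, #4: r5=4
after MOV r4, #200: r4=200
after LDR r0, [r4]: r0=M[200]=-7
after AND r6, r6, r0: r6=0&(-7)=0
after ADD r4, r4, #4: r4=200+4=204
after ADD r5, r5, #2: r5=4+2=6
CMP r5, #18  (cmp 6,18)
BLT top: taken
after LDR r0, [r4]: r0=M[204]=17
after AND r6, r6, r0: r6=0&17=0
after ADD r4, r4, #4: r4=204+4=208
after ADD r5, r5, #2: r5=6+2=8
CMP r5, #18  (cmp 8,18)
BLT top: taken
after LDR r0, [r4]: r0=M[208]=-4
after AND r6, r6, r0: r6=0&(-4)=0
after ADD r4, r4, #4: r4=208+4=212
after ADD r5, r5, #2: r5=8+2=10
CMP r5, #18  (cmp 10,18)
BLT top: taken
after LDR r0, [r4]: r0=M[212]=-1
after AND r6, r6, r0: r6=0&(-1)=0
after ADD r4, r4, #4: r4=212+4=216
after ADD r5, r5, #2: r5=10+2=12
CMP r5, #18  (cmp 12,18)
BLT top: taken
after LDR r0, [r4]: r0=M[216]=5
after AND r6, r6, r0: r6=0&5=0
after ADD r4, r4, #4: r4=216+4=220
after ADD r5, r5, #2: r5=12+2=14
CMP r5, #18  (cmp 14,18)
BLT top: taken
after LDR r0, [r4]: r0=M[220]=20
after AND r6, r6, r0: r6=0&20=0
after ADD r4, r4, #4: r4=220+4=224
after ADD r5, r5, #2: r5=14+2=16
CMP r5, #18  (cmp 16,18)
BLT top: taken
after LDR r0, [r4]: r0=M[224]=26
after AND r6, r6, r0: r6=0&26=0
after ADD r4, r4, #4: r4=224+4=228
after ADD r5, r5, #2: r5=16+2=18
CMP r5, #18  (cmp 18,18)
BLT top: not taken
after LSL r0, r0, #1: r0=26<<1=52
STR r6, [204] → M[204]=0
halt.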